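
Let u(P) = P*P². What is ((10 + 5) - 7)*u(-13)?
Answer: -17576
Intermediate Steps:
u(P) = P³
((10 + 5) - 7)*u(-13) = ((10 + 5) - 7)*(-13)³ = (15 - 7)*(-2197) = 8*(-2197) = -17576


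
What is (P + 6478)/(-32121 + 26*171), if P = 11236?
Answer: -17714/27675 ≈ -0.64007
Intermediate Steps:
(P + 6478)/(-32121 + 26*171) = (11236 + 6478)/(-32121 + 26*171) = 17714/(-32121 + 4446) = 17714/(-27675) = 17714*(-1/27675) = -17714/27675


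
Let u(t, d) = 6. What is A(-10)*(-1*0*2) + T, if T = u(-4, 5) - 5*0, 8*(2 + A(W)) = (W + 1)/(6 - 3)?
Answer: 6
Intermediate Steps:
A(W) = -47/24 + W/24 (A(W) = -2 + ((W + 1)/(6 - 3))/8 = -2 + ((1 + W)/3)/8 = -2 + ((1 + W)*(⅓))/8 = -2 + (⅓ + W/3)/8 = -2 + (1/24 + W/24) = -47/24 + W/24)
T = 6 (T = 6 - 5*0 = 6 + 0 = 6)
A(-10)*(-1*0*2) + T = (-47/24 + (1/24)*(-10))*(-1*0*2) + 6 = (-47/24 - 5/12)*(0*2) + 6 = -19/8*0 + 6 = 0 + 6 = 6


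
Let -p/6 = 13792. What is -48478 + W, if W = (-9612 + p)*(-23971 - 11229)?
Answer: 3251164322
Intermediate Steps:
p = -82752 (p = -6*13792 = -82752)
W = 3251212800 (W = (-9612 - 82752)*(-23971 - 11229) = -92364*(-35200) = 3251212800)
-48478 + W = -48478 + 3251212800 = 3251164322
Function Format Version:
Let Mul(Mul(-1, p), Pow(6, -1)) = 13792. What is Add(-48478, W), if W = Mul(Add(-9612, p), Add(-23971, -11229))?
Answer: 3251164322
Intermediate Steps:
p = -82752 (p = Mul(-6, 13792) = -82752)
W = 3251212800 (W = Mul(Add(-9612, -82752), Add(-23971, -11229)) = Mul(-92364, -35200) = 3251212800)
Add(-48478, W) = Add(-48478, 3251212800) = 3251164322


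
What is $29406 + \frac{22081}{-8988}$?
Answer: $\frac{264279047}{8988} \approx 29404.0$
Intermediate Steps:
$29406 + \frac{22081}{-8988} = 29406 + 22081 \left(- \frac{1}{8988}\right) = 29406 - \frac{22081}{8988} = \frac{264279047}{8988}$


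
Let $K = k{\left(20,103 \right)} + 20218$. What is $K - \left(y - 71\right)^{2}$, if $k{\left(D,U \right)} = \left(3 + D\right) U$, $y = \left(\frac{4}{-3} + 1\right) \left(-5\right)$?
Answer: $\frac{160019}{9} \approx 17780.0$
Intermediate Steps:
$y = \frac{5}{3}$ ($y = \left(4 \left(- \frac{1}{3}\right) + 1\right) \left(-5\right) = \left(- \frac{4}{3} + 1\right) \left(-5\right) = \left(- \frac{1}{3}\right) \left(-5\right) = \frac{5}{3} \approx 1.6667$)
$k{\left(D,U \right)} = U \left(3 + D\right)$
$K = 22587$ ($K = 103 \left(3 + 20\right) + 20218 = 103 \cdot 23 + 20218 = 2369 + 20218 = 22587$)
$K - \left(y - 71\right)^{2} = 22587 - \left(\frac{5}{3} - 71\right)^{2} = 22587 - \left(- \frac{208}{3}\right)^{2} = 22587 - \frac{43264}{9} = \frac{160019}{9}$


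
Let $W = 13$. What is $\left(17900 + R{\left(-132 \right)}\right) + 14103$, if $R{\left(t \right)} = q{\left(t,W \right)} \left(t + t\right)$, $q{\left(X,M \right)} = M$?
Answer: $28571$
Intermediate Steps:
$R{\left(t \right)} = 26 t$ ($R{\left(t \right)} = 13 \left(t + t\right) = 13 \cdot 2 t = 26 t$)
$\left(17900 + R{\left(-132 \right)}\right) + 14103 = \left(17900 + 26 \left(-132\right)\right) + 14103 = \left(17900 - 3432\right) + 14103 = 14468 + 14103 = 28571$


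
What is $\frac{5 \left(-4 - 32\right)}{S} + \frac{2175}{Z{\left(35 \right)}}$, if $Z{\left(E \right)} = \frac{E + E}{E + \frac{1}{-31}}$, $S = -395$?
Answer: $\frac{18633642}{17143} \approx 1087.0$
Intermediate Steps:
$Z{\left(E \right)} = \frac{2 E}{- \frac{1}{31} + E}$ ($Z{\left(E \right)} = \frac{2 E}{E - \frac{1}{31}} = \frac{2 E}{- \frac{1}{31} + E}$)
$\frac{5 \left(-4 - 32\right)}{S} + \frac{2175}{Z{\left(35 \right)}} = \frac{5 \left(-4 - 32\right)}{-395} + \frac{2175}{62 \cdot 35 \frac{1}{-1 + 31 \cdot 35}} = 5 \left(-36\right) \left(- \frac{1}{395}\right) + \frac{2175}{62 \cdot 35 \frac{1}{-1 + 1085}} = \left(-180\right) \left(- \frac{1}{395}\right) + \frac{2175}{62 \cdot 35 \cdot \frac{1}{1084}} = \frac{36}{79} + \frac{2175}{62 \cdot 35 \cdot \frac{1}{1084}} = \frac{36}{79} + \frac{2175}{\frac{1085}{542}} = \frac{36}{79} + 2175 \cdot \frac{542}{1085} = \frac{36}{79} + \frac{235770}{217} = \frac{18633642}{17143}$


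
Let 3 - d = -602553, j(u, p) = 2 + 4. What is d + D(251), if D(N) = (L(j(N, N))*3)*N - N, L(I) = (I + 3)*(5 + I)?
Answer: 676852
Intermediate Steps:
j(u, p) = 6
L(I) = (3 + I)*(5 + I)
d = 602556 (d = 3 - 1*(-602553) = 3 + 602553 = 602556)
D(N) = 296*N (D(N) = ((15 + 6² + 8*6)*3)*N - N = ((15 + 36 + 48)*3)*N - N = (99*3)*N - N = 297*N - N = 296*N)
d + D(251) = 602556 + 296*251 = 602556 + 74296 = 676852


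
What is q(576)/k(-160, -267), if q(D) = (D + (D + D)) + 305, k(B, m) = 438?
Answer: 2033/438 ≈ 4.6416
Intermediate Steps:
q(D) = 305 + 3*D (q(D) = (D + 2*D) + 305 = 3*D + 305 = 305 + 3*D)
q(576)/k(-160, -267) = (305 + 3*576)/438 = (305 + 1728)*(1/438) = 2033*(1/438) = 2033/438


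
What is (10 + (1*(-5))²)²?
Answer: 1225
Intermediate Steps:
(10 + (1*(-5))²)² = (10 + (-5)²)² = (10 + 25)² = 35² = 1225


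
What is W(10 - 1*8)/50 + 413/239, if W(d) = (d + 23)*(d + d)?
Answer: 891/239 ≈ 3.7280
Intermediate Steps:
W(d) = 2*d*(23 + d) (W(d) = (23 + d)*(2*d) = 2*d*(23 + d))
W(10 - 1*8)/50 + 413/239 = (2*(10 - 1*8)*(23 + (10 - 1*8)))/50 + 413/239 = (2*(10 - 8)*(23 + (10 - 8)))*(1/50) + 413*(1/239) = (2*2*(23 + 2))*(1/50) + 413/239 = (2*2*25)*(1/50) + 413/239 = 100*(1/50) + 413/239 = 2 + 413/239 = 891/239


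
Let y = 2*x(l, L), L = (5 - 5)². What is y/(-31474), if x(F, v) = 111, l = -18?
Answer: -111/15737 ≈ -0.0070534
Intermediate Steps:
L = 0 (L = 0² = 0)
y = 222 (y = 2*111 = 222)
y/(-31474) = 222/(-31474) = 222*(-1/31474) = -111/15737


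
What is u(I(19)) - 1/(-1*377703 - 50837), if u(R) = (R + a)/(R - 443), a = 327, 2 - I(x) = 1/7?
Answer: -123311999/165416440 ≈ -0.74546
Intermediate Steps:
I(x) = 13/7 (I(x) = 2 - 1/7 = 13/7)
u(R) = (327 + R)/(-443 + R) (u(R) = (R + 327)/(R - 443) = (327 + R)/(-443 + R))
u(I(19)) - 1/(-1*377703 - 50837) = (327 + 13/7)/(-443 + 13/7) - 1/(-1*377703 - 50837) = (2302/7)/(-3088/7) - 1/(-377703 - 50837) = -7/3088*2302/7 - 1/(-428540) = -1151/1544 - 1*(-1/428540) = -1151/1544 + 1/428540 = -123311999/165416440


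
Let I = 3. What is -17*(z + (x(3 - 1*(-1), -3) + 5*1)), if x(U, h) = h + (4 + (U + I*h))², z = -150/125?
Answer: -153/5 ≈ -30.600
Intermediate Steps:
z = -6/5 (z = -150*1/125 = -6/5 ≈ -1.2000)
x(U, h) = h + (4 + U + 3*h)² (x(U, h) = h + (4 + (U + 3*h))² = h + (4 + U + 3*h)²)
-17*(z + (x(3 - 1*(-1), -3) + 5*1)) = -17*(-6/5 + ((-3 + (4 + (3 - 1*(-1)) + 3*(-3))²) + 5*1)) = -17*(-6/5 + ((-3 + (4 + (3 + 1) - 9)²) + 5)) = -17*(-6/5 + ((-3 + (4 + 4 - 9)²) + 5)) = -17*(-6/5 + ((-3 + (-1)²) + 5)) = -17*(-6/5 + ((-3 + 1) + 5)) = -17*(-6/5 + (-2 + 5)) = -17*(-6/5 + 3) = -17*9/5 = -153/5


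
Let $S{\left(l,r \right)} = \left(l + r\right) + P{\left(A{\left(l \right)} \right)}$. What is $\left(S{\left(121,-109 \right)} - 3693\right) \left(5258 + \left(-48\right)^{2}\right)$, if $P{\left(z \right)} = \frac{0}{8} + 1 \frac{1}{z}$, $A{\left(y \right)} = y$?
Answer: $- \frac{3368114800}{121} \approx -2.7836 \cdot 10^{7}$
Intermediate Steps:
$P{\left(z \right)} = \frac{1}{z}$ ($P{\left(z \right)} = 0 \cdot \frac{1}{8} + \frac{1}{z} = 0 + \frac{1}{z} = \frac{1}{z}$)
$S{\left(l,r \right)} = l + r + \frac{1}{l}$ ($S{\left(l,r \right)} = \left(l + r\right) + \frac{1}{l} = l + r + \frac{1}{l}$)
$\left(S{\left(121,-109 \right)} - 3693\right) \left(5258 + \left(-48\right)^{2}\right) = \left(\left(121 - 109 + \frac{1}{121}\right) - 3693\right) \left(5258 + \left(-48\right)^{2}\right) = \left(\left(121 - 109 + \frac{1}{121}\right) - 3693\right) \left(5258 + 2304\right) = \left(\frac{1453}{121} - 3693\right) 7562 = \left(- \frac{445400}{121}\right) 7562 = - \frac{3368114800}{121}$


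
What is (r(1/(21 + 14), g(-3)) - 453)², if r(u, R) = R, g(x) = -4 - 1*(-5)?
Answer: 204304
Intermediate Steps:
g(x) = 1 (g(x) = -4 + 5 = 1)
(r(1/(21 + 14), g(-3)) - 453)² = (1 - 453)² = (-452)² = 204304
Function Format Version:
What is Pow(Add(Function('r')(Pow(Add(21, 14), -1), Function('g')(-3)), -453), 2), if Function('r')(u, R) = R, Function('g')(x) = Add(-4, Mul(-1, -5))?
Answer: 204304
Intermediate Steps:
Function('g')(x) = 1 (Function('g')(x) = Add(-4, 5) = 1)
Pow(Add(Function('r')(Pow(Add(21, 14), -1), Function('g')(-3)), -453), 2) = Pow(Add(1, -453), 2) = Pow(-452, 2) = 204304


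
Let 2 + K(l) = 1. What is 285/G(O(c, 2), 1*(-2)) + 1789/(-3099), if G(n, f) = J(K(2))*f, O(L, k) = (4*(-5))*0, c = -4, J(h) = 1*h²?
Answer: -886793/6198 ≈ -143.08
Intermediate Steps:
K(l) = -1 (K(l) = -2 + 1 = -1)
J(h) = h²
O(L, k) = 0 (O(L, k) = -20*0 = 0)
G(n, f) = f (G(n, f) = (-1)²*f = 1*f = f)
285/G(O(c, 2), 1*(-2)) + 1789/(-3099) = 285/((1*(-2))) + 1789/(-3099) = 285/(-2) + 1789*(-1/3099) = 285*(-½) - 1789/3099 = -285/2 - 1789/3099 = -886793/6198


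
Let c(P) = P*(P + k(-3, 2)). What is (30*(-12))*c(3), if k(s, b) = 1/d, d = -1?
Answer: -2160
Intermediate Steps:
k(s, b) = -1 (k(s, b) = 1/(-1) = -1)
c(P) = P*(-1 + P) (c(P) = P*(P - 1) = P*(-1 + P))
(30*(-12))*c(3) = (30*(-12))*(3*(-1 + 3)) = -1080*2 = -360*6 = -2160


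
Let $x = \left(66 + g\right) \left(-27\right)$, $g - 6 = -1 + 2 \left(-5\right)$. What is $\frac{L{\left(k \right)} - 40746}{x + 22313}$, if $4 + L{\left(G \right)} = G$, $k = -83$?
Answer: $- \frac{40833}{20666} \approx -1.9759$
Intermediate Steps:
$L{\left(G \right)} = -4 + G$
$g = -5$ ($g = 6 + \left(-1 + 2 \left(-5\right)\right) = 6 - 11 = -5$)
$x = -1647$ ($x = \left(66 - 5\right) \left(-27\right) = 61 \left(-27\right) = -1647$)
$\frac{L{\left(k \right)} - 40746}{x + 22313} = \frac{\left(-4 - 83\right) - 40746}{-1647 + 22313} = \frac{-87 - 40746}{20666} = \left(-40833\right) \frac{1}{20666} = - \frac{40833}{20666}$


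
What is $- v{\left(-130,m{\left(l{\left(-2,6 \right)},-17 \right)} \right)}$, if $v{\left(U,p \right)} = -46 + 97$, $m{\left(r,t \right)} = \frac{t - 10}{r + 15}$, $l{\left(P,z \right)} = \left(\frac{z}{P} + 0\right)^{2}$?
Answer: $-51$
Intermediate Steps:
$l{\left(P,z \right)} = \frac{z^{2}}{P^{2}}$ ($l{\left(P,z \right)} = \left(\frac{z}{P}\right)^{2} = \frac{z^{2}}{P^{2}}$)
$m{\left(r,t \right)} = \frac{-10 + t}{15 + r}$
$v{\left(U,p \right)} = 51$
$- v{\left(-130,m{\left(l{\left(-2,6 \right)},-17 \right)} \right)} = \left(-1\right) 51 = -51$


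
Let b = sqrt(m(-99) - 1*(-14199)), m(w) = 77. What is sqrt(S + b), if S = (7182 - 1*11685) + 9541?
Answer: sqrt(5038 + 2*sqrt(3569)) ≈ 71.816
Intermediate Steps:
S = 5038 (S = (7182 - 11685) + 9541 = -4503 + 9541 = 5038)
b = 2*sqrt(3569) (b = sqrt(77 - 1*(-14199)) = sqrt(77 + 14199) = sqrt(14276) = 2*sqrt(3569) ≈ 119.48)
sqrt(S + b) = sqrt(5038 + 2*sqrt(3569))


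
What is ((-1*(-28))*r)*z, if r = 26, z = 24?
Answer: 17472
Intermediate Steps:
((-1*(-28))*r)*z = (-1*(-28)*26)*24 = (28*26)*24 = 728*24 = 17472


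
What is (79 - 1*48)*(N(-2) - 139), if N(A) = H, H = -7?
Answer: -4526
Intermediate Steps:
N(A) = -7
(79 - 1*48)*(N(-2) - 139) = (79 - 1*48)*(-7 - 139) = (79 - 48)*(-146) = 31*(-146) = -4526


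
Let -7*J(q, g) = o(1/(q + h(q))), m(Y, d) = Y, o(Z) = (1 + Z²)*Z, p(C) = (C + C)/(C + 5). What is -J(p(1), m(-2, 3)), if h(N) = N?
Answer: 39/56 ≈ 0.69643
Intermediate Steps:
p(C) = 2*C/(5 + C) (p(C) = (2*C)/(5 + C) = 2*C/(5 + C))
o(Z) = Z*(1 + Z²)
J(q, g) = -1/(14*q) - 1/(56*q³) (J(q, g) = -(1/(q + q) + (1/(q + q))³)/7 = -(1/(2*q) + (1/(2*q))³)/7 = -(1/(2*q) + 1/(8*q³))/7 = -1/(14*q) - 1/(56*q³))
-J(p(1), m(-2, 3)) = -(-1 - 4*4/(5 + 1)²)/(56*(2*1/(5 + 1))³) = -(-1 - 4*(2*1/6)²)/(56*(2*1/6)³) = -(-1 - 4*(2*1*(⅙))²)/(56*(2*1*(⅙))³) = -(-1 - 4*(⅓)²)/(56*3⁻³) = -27*(-1 - 4*⅑)/56 = -27*(-1 - 4/9)/56 = -27*(-13)/(56*9) = -1*(-39/56) = 39/56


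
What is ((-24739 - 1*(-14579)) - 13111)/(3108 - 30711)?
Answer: 7757/9201 ≈ 0.84306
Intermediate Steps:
((-24739 - 1*(-14579)) - 13111)/(3108 - 30711) = ((-24739 + 14579) - 13111)/(-27603) = (-10160 - 13111)*(-1/27603) = -23271*(-1/27603) = 7757/9201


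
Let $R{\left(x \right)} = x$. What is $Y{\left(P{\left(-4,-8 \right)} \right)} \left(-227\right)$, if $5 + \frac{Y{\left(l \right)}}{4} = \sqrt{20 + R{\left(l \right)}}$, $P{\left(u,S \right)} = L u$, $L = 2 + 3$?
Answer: $4540$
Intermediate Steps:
$L = 5$
$P{\left(u,S \right)} = 5 u$
$Y{\left(l \right)} = -20 + 4 \sqrt{20 + l}$
$Y{\left(P{\left(-4,-8 \right)} \right)} \left(-227\right) = \left(-20 + 4 \sqrt{20 + 5 \left(-4\right)}\right) \left(-227\right) = \left(-20 + 4 \sqrt{20 - 20}\right) \left(-227\right) = \left(-20 + 4 \sqrt{0}\right) \left(-227\right) = \left(-20 + 4 \cdot 0\right) \left(-227\right) = \left(-20 + 0\right) \left(-227\right) = \left(-20\right) \left(-227\right) = 4540$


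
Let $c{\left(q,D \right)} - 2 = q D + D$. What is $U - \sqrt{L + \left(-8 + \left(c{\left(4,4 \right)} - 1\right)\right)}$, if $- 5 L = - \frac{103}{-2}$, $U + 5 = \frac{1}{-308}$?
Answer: $- \frac{1541}{308} - \frac{3 \sqrt{30}}{10} \approx -6.6464$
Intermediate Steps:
$U = - \frac{1541}{308}$ ($U = -5 + \frac{1}{-308} = -5 - \frac{1}{308} = - \frac{1541}{308} \approx -5.0033$)
$c{\left(q,D \right)} = 2 + D + D q$ ($c{\left(q,D \right)} = 2 + \left(q D + D\right) = 2 + \left(D q + D\right) = 2 + \left(D + D q\right) = 2 + D + D q$)
$L = - \frac{103}{10}$ ($L = - \frac{\left(-103\right) \frac{1}{-2}}{5} = - \frac{\left(-103\right) \left(- \frac{1}{2}\right)}{5} = \left(- \frac{1}{5}\right) \frac{103}{2} = - \frac{103}{10} \approx -10.3$)
$U - \sqrt{L + \left(-8 + \left(c{\left(4,4 \right)} - 1\right)\right)} = - \frac{1541}{308} - \sqrt{- \frac{103}{10} + \left(-8 + \left(\left(2 + 4 + 4 \cdot 4\right) - 1\right)\right)} = - \frac{1541}{308} - \sqrt{- \frac{103}{10} + \left(-8 + \left(\left(2 + 4 + 16\right) - 1\right)\right)} = - \frac{1541}{308} - \sqrt{- \frac{103}{10} + \left(-8 + \left(22 - 1\right)\right)} = - \frac{1541}{308} - \sqrt{- \frac{103}{10} + \left(-8 + 21\right)} = - \frac{1541}{308} - \sqrt{- \frac{103}{10} + 13} = - \frac{1541}{308} - \sqrt{\frac{27}{10}} = - \frac{1541}{308} - \frac{3 \sqrt{30}}{10}$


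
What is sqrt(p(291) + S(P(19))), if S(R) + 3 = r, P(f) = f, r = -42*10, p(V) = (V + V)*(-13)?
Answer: I*sqrt(7989) ≈ 89.381*I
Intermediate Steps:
p(V) = -26*V (p(V) = (2*V)*(-13) = -26*V)
r = -420
S(R) = -423 (S(R) = -3 - 420 = -423)
sqrt(p(291) + S(P(19))) = sqrt(-26*291 - 423) = sqrt(-7566 - 423) = sqrt(-7989) = I*sqrt(7989)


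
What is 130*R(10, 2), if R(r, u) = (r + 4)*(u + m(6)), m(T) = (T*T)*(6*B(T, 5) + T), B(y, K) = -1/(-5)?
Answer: 475384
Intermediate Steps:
B(y, K) = ⅕ (B(y, K) = -1*(-⅕) = ⅕)
m(T) = T²*(6/5 + T) (m(T) = (T*T)*(6*(⅕) + T) = T²*(6/5 + T))
R(r, u) = (4 + r)*(1296/5 + u) (R(r, u) = (r + 4)*(u + 6²*(6/5 + 6)) = (4 + r)*(u + 36*(36/5)) = (4 + r)*(u + 1296/5) = (4 + r)*(1296/5 + u))
130*R(10, 2) = 130*(5184/5 + 4*2 + (1296/5)*10 + 10*2) = 130*(5184/5 + 8 + 2592 + 20) = 130*(18284/5) = 475384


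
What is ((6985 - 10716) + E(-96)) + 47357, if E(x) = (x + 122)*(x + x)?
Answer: 38634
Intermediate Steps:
E(x) = 2*x*(122 + x) (E(x) = (122 + x)*(2*x) = 2*x*(122 + x))
((6985 - 10716) + E(-96)) + 47357 = ((6985 - 10716) + 2*(-96)*(122 - 96)) + 47357 = (-3731 + 2*(-96)*26) + 47357 = (-3731 - 4992) + 47357 = -8723 + 47357 = 38634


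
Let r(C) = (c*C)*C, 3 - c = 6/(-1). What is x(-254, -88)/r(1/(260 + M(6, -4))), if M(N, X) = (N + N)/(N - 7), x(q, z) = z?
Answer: -5412352/9 ≈ -6.0137e+5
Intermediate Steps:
c = 9 (c = 3 - 6/(-1) = 3 - 6*(-1) = 3 - 1*(-6) = 3 + 6 = 9)
M(N, X) = 2*N/(-7 + N) (M(N, X) = (2*N)/(-7 + N) = 2*N/(-7 + N))
r(C) = 9*C² (r(C) = (9*C)*C = 9*C²)
x(-254, -88)/r(1/(260 + M(6, -4))) = -88*(260 + 2*6/(-7 + 6))²/9 = -88*(260 + 2*6/(-1))²/9 = -88*(260 + 2*6*(-1))²/9 = -88*(260 - 12)²/9 = -88/(9*(1/248)²) = -88/(9*(1/61504)) = -88/9/61504 = -88*61504/9 = -5412352/9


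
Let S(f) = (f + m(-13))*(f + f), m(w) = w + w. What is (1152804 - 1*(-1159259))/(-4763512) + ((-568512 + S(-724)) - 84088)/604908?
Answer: 12806167223/55413202248 ≈ 0.23110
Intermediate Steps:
m(w) = 2*w
S(f) = 2*f*(-26 + f) (S(f) = (f + 2*(-13))*(f + f) = (f - 26)*(2*f) = (-26 + f)*(2*f) = 2*f*(-26 + f))
(1152804 - 1*(-1159259))/(-4763512) + ((-568512 + S(-724)) - 84088)/604908 = (1152804 - 1*(-1159259))/(-4763512) + ((-568512 + 2*(-724)*(-26 - 724)) - 84088)/604908 = (1152804 + 1159259)*(-1/4763512) + ((-568512 + 2*(-724)*(-750)) - 84088)*(1/604908) = 2312063*(-1/4763512) + ((-568512 + 1086000) - 84088)*(1/604908) = -177851/366424 + (517488 - 84088)*(1/604908) = -177851/366424 + 433400*(1/604908) = -177851/366424 + 108350/151227 = 12806167223/55413202248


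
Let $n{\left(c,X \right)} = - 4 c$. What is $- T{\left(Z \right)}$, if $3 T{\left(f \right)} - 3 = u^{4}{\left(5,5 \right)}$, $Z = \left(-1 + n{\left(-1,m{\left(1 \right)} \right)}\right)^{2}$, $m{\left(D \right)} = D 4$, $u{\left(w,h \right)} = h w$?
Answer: $- \frac{390628}{3} \approx -1.3021 \cdot 10^{5}$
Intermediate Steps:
$m{\left(D \right)} = 4 D$
$Z = 9$ ($Z = \left(-1 - -4\right)^{2} = \left(-1 + 4\right)^{2} = 3^{2} = 9$)
$T{\left(f \right)} = \frac{390628}{3}$ ($T{\left(f \right)} = 1 + \frac{\left(5 \cdot 5\right)^{4}}{3} = 1 + \frac{25^{4}}{3} = 1 + \frac{1}{3} \cdot 390625 = 1 + \frac{390625}{3} = \frac{390628}{3}$)
$- T{\left(Z \right)} = \left(-1\right) \frac{390628}{3} = - \frac{390628}{3}$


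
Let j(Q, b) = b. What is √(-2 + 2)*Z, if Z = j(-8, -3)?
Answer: 0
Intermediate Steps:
Z = -3
√(-2 + 2)*Z = √(-2 + 2)*(-3) = √0*(-3) = 0*(-3) = 0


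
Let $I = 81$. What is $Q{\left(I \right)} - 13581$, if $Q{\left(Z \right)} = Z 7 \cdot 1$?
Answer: $-13014$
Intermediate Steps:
$Q{\left(Z \right)} = 7 Z$ ($Q{\left(Z \right)} = 7 Z 1 = 7 Z$)
$Q{\left(I \right)} - 13581 = 7 \cdot 81 - 13581 = 567 - 13581 = -13014$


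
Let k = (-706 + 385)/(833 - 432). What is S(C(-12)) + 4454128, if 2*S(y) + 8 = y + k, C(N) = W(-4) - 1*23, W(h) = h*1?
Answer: 1786098150/401 ≈ 4.4541e+6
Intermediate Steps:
W(h) = h
k = -321/401 ≈ -0.80050
C(N) = -27 (C(N) = -4 - 1*23 = -4 - 23 = -27)
S(y) = -3529/802 + y/2 (S(y) = -4 + (y - 321/401)/2 = -4 + (-321/401 + y)/2 = -4 + (-321/802 + y/2) = -3529/802 + y/2)
S(C(-12)) + 4454128 = (-3529/802 + (½)*(-27)) + 4454128 = (-3529/802 - 27/2) + 4454128 = -7178/401 + 4454128 = 1786098150/401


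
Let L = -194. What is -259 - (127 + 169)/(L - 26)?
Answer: -14171/55 ≈ -257.65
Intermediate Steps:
-259 - (127 + 169)/(L - 26) = -259 - (127 + 169)/(-194 - 26) = -259 - 296/(-220) = -259 - 296*(-1)/220 = -259 - 1*(-74/55) = -259 + 74/55 = -14171/55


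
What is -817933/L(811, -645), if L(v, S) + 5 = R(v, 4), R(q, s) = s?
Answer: 817933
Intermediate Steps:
L(v, S) = -1 (L(v, S) = -5 + 4 = -1)
-817933/L(811, -645) = -817933/(-1) = -817933*(-1) = 817933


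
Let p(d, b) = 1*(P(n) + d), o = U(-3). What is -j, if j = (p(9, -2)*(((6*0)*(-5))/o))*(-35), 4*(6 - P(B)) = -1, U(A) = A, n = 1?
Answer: 0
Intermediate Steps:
P(B) = 25/4 (P(B) = 6 - ¼*(-1) = 6 + ¼ = 25/4)
o = -3
p(d, b) = 25/4 + d (p(d, b) = 1*(25/4 + d) = 25/4 + d)
j = 0 (j = ((25/4 + 9)*(((6*0)*(-5))/(-3)))*(-35) = (61*((0*(-5))*(-⅓))/4)*(-35) = (61*(0*(-⅓))/4)*(-35) = ((61/4)*0)*(-35) = 0*(-35) = 0)
-j = -1*0 = 0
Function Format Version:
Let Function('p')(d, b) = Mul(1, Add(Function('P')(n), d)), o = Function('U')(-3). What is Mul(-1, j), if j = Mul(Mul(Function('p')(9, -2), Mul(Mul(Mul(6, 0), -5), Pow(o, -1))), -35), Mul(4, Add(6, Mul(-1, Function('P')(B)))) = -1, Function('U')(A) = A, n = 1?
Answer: 0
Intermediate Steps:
Function('P')(B) = Rational(25, 4) (Function('P')(B) = Add(6, Mul(Rational(-1, 4), -1)) = Add(6, Rational(1, 4)) = Rational(25, 4))
o = -3
Function('p')(d, b) = Add(Rational(25, 4), d) (Function('p')(d, b) = Mul(1, Add(Rational(25, 4), d)) = Add(Rational(25, 4), d))
j = 0 (j = Mul(Mul(Add(Rational(25, 4), 9), Mul(Mul(Mul(6, 0), -5), Pow(-3, -1))), -35) = Mul(Mul(Rational(61, 4), Mul(Mul(0, -5), Rational(-1, 3))), -35) = Mul(Mul(Rational(61, 4), Mul(0, Rational(-1, 3))), -35) = Mul(Mul(Rational(61, 4), 0), -35) = Mul(0, -35) = 0)
Mul(-1, j) = Mul(-1, 0) = 0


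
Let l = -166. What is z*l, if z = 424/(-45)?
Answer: 70384/45 ≈ 1564.1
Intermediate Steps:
z = -424/45 (z = 424*(-1/45) = -424/45 ≈ -9.4222)
z*l = -424/45*(-166) = 70384/45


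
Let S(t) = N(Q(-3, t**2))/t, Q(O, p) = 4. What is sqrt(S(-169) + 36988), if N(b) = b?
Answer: 6*sqrt(173638)/13 ≈ 192.32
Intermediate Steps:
S(t) = 4/t
sqrt(S(-169) + 36988) = sqrt(4/(-169) + 36988) = sqrt(4*(-1/169) + 36988) = sqrt(-4/169 + 36988) = sqrt(6250968/169) = 6*sqrt(173638)/13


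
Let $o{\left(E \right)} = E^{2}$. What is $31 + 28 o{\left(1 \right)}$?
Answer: $59$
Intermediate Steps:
$31 + 28 o{\left(1 \right)} = 31 + 28 \cdot 1^{2} = 31 + 28 \cdot 1 = 31 + 28 = 59$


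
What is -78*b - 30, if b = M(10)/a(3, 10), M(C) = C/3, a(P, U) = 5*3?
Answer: -142/3 ≈ -47.333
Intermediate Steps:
a(P, U) = 15
M(C) = C/3 (M(C) = C*(⅓) = C/3)
b = 2/9 (b = ((⅓)*10)/15 = (10/3)*(1/15) = 2/9 ≈ 0.22222)
-78*b - 30 = -78*2/9 - 30 = -52/3 - 30 = -142/3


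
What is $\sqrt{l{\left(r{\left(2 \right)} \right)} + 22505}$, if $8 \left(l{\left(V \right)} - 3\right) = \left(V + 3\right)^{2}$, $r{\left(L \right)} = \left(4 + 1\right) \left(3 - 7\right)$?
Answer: $\frac{103 \sqrt{34}}{4} \approx 150.15$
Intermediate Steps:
$r{\left(L \right)} = -20$ ($r{\left(L \right)} = 5 \left(-4\right) = -20$)
$l{\left(V \right)} = 3 + \frac{\left(3 + V\right)^{2}}{8}$ ($l{\left(V \right)} = 3 + \frac{\left(V + 3\right)^{2}}{8} = 3 + \frac{\left(3 + V\right)^{2}}{8}$)
$\sqrt{l{\left(r{\left(2 \right)} \right)} + 22505} = \sqrt{\left(3 + \frac{\left(3 - 20\right)^{2}}{8}\right) + 22505} = \sqrt{\left(3 + \frac{\left(-17\right)^{2}}{8}\right) + 22505} = \sqrt{\left(3 + \frac{1}{8} \cdot 289\right) + 22505} = \sqrt{\left(3 + \frac{289}{8}\right) + 22505} = \sqrt{\frac{313}{8} + 22505} = \sqrt{\frac{180353}{8}} = \frac{103 \sqrt{34}}{4}$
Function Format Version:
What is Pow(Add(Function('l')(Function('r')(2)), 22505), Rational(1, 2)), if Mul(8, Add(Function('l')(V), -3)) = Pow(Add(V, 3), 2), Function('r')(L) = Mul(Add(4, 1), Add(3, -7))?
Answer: Mul(Rational(103, 4), Pow(34, Rational(1, 2))) ≈ 150.15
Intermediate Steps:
Function('r')(L) = -20 (Function('r')(L) = Mul(5, -4) = -20)
Function('l')(V) = Add(3, Mul(Rational(1, 8), Pow(Add(3, V), 2))) (Function('l')(V) = Add(3, Mul(Rational(1, 8), Pow(Add(V, 3), 2))) = Add(3, Mul(Rational(1, 8), Pow(Add(3, V), 2))))
Pow(Add(Function('l')(Function('r')(2)), 22505), Rational(1, 2)) = Pow(Add(Add(3, Mul(Rational(1, 8), Pow(Add(3, -20), 2))), 22505), Rational(1, 2)) = Pow(Add(Add(3, Mul(Rational(1, 8), Pow(-17, 2))), 22505), Rational(1, 2)) = Pow(Add(Add(3, Mul(Rational(1, 8), 289)), 22505), Rational(1, 2)) = Pow(Add(Add(3, Rational(289, 8)), 22505), Rational(1, 2)) = Pow(Add(Rational(313, 8), 22505), Rational(1, 2)) = Pow(Rational(180353, 8), Rational(1, 2)) = Mul(Rational(103, 4), Pow(34, Rational(1, 2)))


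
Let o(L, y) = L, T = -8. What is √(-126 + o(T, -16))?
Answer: I*√134 ≈ 11.576*I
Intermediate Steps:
√(-126 + o(T, -16)) = √(-126 - 8) = √(-134) = I*√134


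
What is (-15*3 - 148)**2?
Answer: 37249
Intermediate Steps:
(-15*3 - 148)**2 = (-45 - 148)**2 = (-193)**2 = 37249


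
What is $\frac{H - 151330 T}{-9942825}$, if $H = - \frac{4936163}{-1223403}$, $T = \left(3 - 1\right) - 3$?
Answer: $- \frac{185142512153}{12164081933475} \approx -0.01522$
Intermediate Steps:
$T = -1$ ($T = 2 - 3 = -1$)
$H = \frac{4936163}{1223403}$ ($H = \left(-4936163\right) \left(- \frac{1}{1223403}\right) = \frac{4936163}{1223403} \approx 4.0348$)
$\frac{H - 151330 T}{-9942825} = \frac{\frac{4936163}{1223403} - -151330}{-9942825} = \left(\frac{4936163}{1223403} + 151330\right) \left(- \frac{1}{9942825}\right) = \frac{185142512153}{1223403} \left(- \frac{1}{9942825}\right) = - \frac{185142512153}{12164081933475}$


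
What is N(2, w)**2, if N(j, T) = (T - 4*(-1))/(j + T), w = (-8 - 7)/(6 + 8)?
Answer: 1681/169 ≈ 9.9467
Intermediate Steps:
w = -15/14 ≈ -1.0714
N(j, T) = (4 + T)/(T + j) (N(j, T) = (T + 4)/(T + j) = (4 + T)/(T + j))
N(2, w)**2 = ((4 - 15/14)/(-15/14 + 2))**2 = ((41/14)/(13/14))**2 = ((14/13)*(41/14))**2 = (41/13)**2 = 1681/169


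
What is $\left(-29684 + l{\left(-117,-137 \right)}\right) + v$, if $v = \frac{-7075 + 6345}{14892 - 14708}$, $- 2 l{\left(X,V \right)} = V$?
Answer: $- \frac{2724991}{92} \approx -29619.0$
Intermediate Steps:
$l{\left(X,V \right)} = - \frac{V}{2}$
$v = - \frac{365}{92}$ ($v = - \frac{730}{184} = \left(-730\right) \frac{1}{184} = - \frac{365}{92} \approx -3.9674$)
$\left(-29684 + l{\left(-117,-137 \right)}\right) + v = \left(-29684 - - \frac{137}{2}\right) - \frac{365}{92} = \left(-29684 + \frac{137}{2}\right) - \frac{365}{92} = - \frac{59231}{2} - \frac{365}{92} = - \frac{2724991}{92}$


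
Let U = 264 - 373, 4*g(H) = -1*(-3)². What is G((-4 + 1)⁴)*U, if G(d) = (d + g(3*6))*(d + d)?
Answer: -2781135/2 ≈ -1.3906e+6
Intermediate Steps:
g(H) = -9/4 (g(H) = (-1*(-3)²)/4 = (-1*9)/4 = (¼)*(-9) = -9/4)
U = -109
G(d) = 2*d*(-9/4 + d) (G(d) = (d - 9/4)*(d + d) = (-9/4 + d)*(2*d) = 2*d*(-9/4 + d))
G((-4 + 1)⁴)*U = ((-4 + 1)⁴*(-9 + 4*(-4 + 1)⁴)/2)*(-109) = ((½)*(-3)⁴*(-9 + 4*(-3)⁴))*(-109) = ((½)*81*(-9 + 4*81))*(-109) = ((½)*81*(-9 + 324))*(-109) = ((½)*81*315)*(-109) = (25515/2)*(-109) = -2781135/2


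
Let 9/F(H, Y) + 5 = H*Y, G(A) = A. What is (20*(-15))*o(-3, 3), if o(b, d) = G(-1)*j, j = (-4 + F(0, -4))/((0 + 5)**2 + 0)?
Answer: -348/5 ≈ -69.600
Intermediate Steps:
F(H, Y) = 9/(-5 + H*Y)
j = -29/125 (j = (-4 + 9/(-5 + 0*(-4)))/((0 + 5)**2 + 0) = (-4 + 9/(-5 + 0))/(5**2 + 0) = (-4 + 9/(-5))/(25 + 0) = (-4 + 9*(-1/5))/25 = (-4 - 9/5)*(1/25) = -29/5*1/25 = -29/125 ≈ -0.23200)
o(b, d) = 29/125 (o(b, d) = -1*(-29/125) = 29/125)
(20*(-15))*o(-3, 3) = (20*(-15))*(29/125) = -300*29/125 = -348/5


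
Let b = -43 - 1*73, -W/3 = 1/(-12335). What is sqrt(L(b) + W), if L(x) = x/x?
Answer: sqrt(152189230)/12335 ≈ 1.0001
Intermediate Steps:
W = 3/12335 (W = -3/(-12335) = -3*(-1/12335) = 3/12335 ≈ 0.00024321)
b = -116 (b = -43 - 73 = -116)
L(x) = 1
sqrt(L(b) + W) = sqrt(1 + 3/12335) = sqrt(12338/12335) = sqrt(152189230)/12335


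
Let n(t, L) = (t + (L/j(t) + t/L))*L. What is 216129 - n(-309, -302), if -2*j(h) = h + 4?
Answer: 37369192/305 ≈ 1.2252e+5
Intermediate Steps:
j(h) = -2 - h/2 (j(h) = -(h + 4)/2 = -(4 + h)/2 = -2 - h/2)
n(t, L) = L*(t + L/(-2 - t/2) + t/L) (n(t, L) = (t + (L/(-2 - t/2) + t/L))*L = (t + L/(-2 - t/2) + t/L)*L = L*(t + L/(-2 - t/2) + t/L))
216129 - n(-309, -302) = 216129 - (-2*(-302)² - 309*(1 - 302)*(4 - 309))/(4 - 309) = 216129 - (-2*91204 - 309*(-301)*(-305))/(-305) = 216129 - (-1)*(-182408 - 28367745)/305 = 216129 - (-1)*(-28550153)/305 = 216129 - 1*28550153/305 = 216129 - 28550153/305 = 37369192/305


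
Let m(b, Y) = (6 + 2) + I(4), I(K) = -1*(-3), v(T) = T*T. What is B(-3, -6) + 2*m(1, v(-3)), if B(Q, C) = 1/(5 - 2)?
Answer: 67/3 ≈ 22.333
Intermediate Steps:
v(T) = T**2
I(K) = 3
B(Q, C) = 1/3
m(b, Y) = 11 (m(b, Y) = (6 + 2) + 3 = 8 + 3 = 11)
B(-3, -6) + 2*m(1, v(-3)) = 1/3 + 2*11 = 1/3 + 22 = 67/3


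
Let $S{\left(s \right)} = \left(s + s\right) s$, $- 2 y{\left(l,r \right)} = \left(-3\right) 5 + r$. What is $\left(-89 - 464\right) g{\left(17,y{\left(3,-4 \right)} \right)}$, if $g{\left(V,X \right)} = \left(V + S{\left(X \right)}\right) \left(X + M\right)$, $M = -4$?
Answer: $- \frac{2402785}{4} \approx -6.007 \cdot 10^{5}$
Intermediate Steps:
$y{\left(l,r \right)} = \frac{15}{2} - \frac{r}{2}$ ($y{\left(l,r \right)} = - \frac{\left(-3\right) 5 + r}{2} = - \frac{-15 + r}{2} = \frac{15}{2} - \frac{r}{2}$)
$S{\left(s \right)} = 2 s^{2}$ ($S{\left(s \right)} = 2 s s = 2 s^{2}$)
$g{\left(V,X \right)} = \left(-4 + X\right) \left(V + 2 X^{2}\right)$ ($g{\left(V,X \right)} = \left(V + 2 X^{2}\right) \left(X - 4\right) = \left(V + 2 X^{2}\right) \left(-4 + X\right) = \left(-4 + X\right) \left(V + 2 X^{2}\right)$)
$\left(-89 - 464\right) g{\left(17,y{\left(3,-4 \right)} \right)} = \left(-89 - 464\right) \left(- 8 \left(\frac{15}{2} - -2\right)^{2} - 68 + 2 \left(\frac{15}{2} - -2\right)^{3} + 17 \left(\frac{15}{2} - -2\right)\right) = - 553 \left(- 8 \left(\frac{15}{2} + 2\right)^{2} - 68 + 2 \left(\frac{15}{2} + 2\right)^{3} + 17 \left(\frac{15}{2} + 2\right)\right) = - 553 \left(- 8 \left(\frac{19}{2}\right)^{2} - 68 + 2 \left(\frac{19}{2}\right)^{3} + 17 \cdot \frac{19}{2}\right) = - 553 \left(\left(-8\right) \frac{361}{4} - 68 + 2 \cdot \frac{6859}{8} + \frac{323}{2}\right) = - 553 \left(-722 - 68 + \frac{6859}{4} + \frac{323}{2}\right) = \left(-553\right) \frac{4345}{4} = - \frac{2402785}{4}$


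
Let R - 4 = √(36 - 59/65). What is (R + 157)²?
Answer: (10465 + √148265)²/4225 ≈ 27864.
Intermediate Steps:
R = 4 + √148265/65 (R = 4 + √(36 - 59/65) = 4 + √(2281/65) = 4 + √148265/65 ≈ 9.9239)
(R + 157)² = ((4 + √148265/65) + 157)² = (161 + √148265/65)²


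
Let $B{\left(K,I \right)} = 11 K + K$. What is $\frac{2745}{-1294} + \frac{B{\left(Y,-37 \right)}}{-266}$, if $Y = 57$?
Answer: $- \frac{42507}{9058} \approx -4.6928$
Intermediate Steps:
$B{\left(K,I \right)} = 12 K$
$\frac{2745}{-1294} + \frac{B{\left(Y,-37 \right)}}{-266} = \frac{2745}{-1294} + \frac{12 \cdot 57}{-266} = 2745 \left(- \frac{1}{1294}\right) + 684 \left(- \frac{1}{266}\right) = - \frac{2745}{1294} - \frac{18}{7} = - \frac{42507}{9058}$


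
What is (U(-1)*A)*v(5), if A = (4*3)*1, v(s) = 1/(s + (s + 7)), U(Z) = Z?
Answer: -12/17 ≈ -0.70588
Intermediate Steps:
v(s) = 1/(7 + 2*s) (v(s) = 1/(s + (7 + s)) = 1/(7 + 2*s))
A = 12 (A = 12*1 = 12)
(U(-1)*A)*v(5) = (-1*12)/(7 + 2*5) = -12/(7 + 10) = -12/17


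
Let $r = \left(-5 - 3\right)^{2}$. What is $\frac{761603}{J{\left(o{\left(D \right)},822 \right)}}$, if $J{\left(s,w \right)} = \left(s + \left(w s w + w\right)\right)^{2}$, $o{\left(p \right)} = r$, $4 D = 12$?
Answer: $\frac{761603}{1870100791494244} \approx 4.0725 \cdot 10^{-10}$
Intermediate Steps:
$D = 3$ ($D = \frac{1}{4} \cdot 12 = 3$)
$r = 64$ ($r = \left(-8\right)^{2} = 64$)
$o{\left(p \right)} = 64$
$J{\left(s,w \right)} = \left(s + w + s w^{2}\right)^{2}$ ($J{\left(s,w \right)} = \left(s + \left(s w w + w\right)\right)^{2} = \left(s + \left(s w^{2} + w\right)\right)^{2} = \left(s + \left(w + s w^{2}\right)\right)^{2} = \left(s + w + s w^{2}\right)^{2}$)
$\frac{761603}{J{\left(o{\left(D \right)},822 \right)}} = \frac{761603}{\left(64 + 822 + 64 \cdot 822^{2}\right)^{2}} = \frac{761603}{\left(64 + 822 + 64 \cdot 675684\right)^{2}} = \frac{761603}{\left(64 + 822 + 43243776\right)^{2}} = \frac{761603}{43244662^{2}} = \frac{761603}{1870100791494244}$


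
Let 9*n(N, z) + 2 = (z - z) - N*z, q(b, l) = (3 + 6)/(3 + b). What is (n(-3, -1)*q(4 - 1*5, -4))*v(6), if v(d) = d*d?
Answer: -90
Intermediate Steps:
v(d) = d**2
q(b, l) = 9/(3 + b)
n(N, z) = -2/9 - N*z/9 (n(N, z) = -2/9 + ((z - z) - N*z)/9 = -2/9 + (0 - N*z)/9 = -2/9 + (-N*z)/9 = -2/9 - N*z/9)
(n(-3, -1)*q(4 - 1*5, -4))*v(6) = ((-2/9 - 1/9*(-3)*(-1))*(9/(3 + (4 - 1*5))))*6**2 = ((-2/9 - 1/3)*(9/(3 + (4 - 5))))*36 = -5/(3 - 1)*36 = -5/2*36 = -90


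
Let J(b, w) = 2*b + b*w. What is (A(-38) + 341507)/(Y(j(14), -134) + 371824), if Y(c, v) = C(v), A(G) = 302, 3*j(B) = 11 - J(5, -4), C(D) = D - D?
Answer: 341809/371824 ≈ 0.91928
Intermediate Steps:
C(D) = 0
j(B) = 7 (j(B) = (11 - 5*(2 - 4))/3 = (11 - 5*(-2))/3 = (11 - 1*(-10))/3 = (11 + 10)/3 = (1/3)*21 = 7)
Y(c, v) = 0
(A(-38) + 341507)/(Y(j(14), -134) + 371824) = (302 + 341507)/(0 + 371824) = 341809/371824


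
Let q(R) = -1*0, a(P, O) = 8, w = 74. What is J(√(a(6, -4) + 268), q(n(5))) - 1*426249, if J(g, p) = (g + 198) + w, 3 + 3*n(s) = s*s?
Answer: -425977 + 2*√69 ≈ -4.2596e+5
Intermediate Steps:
n(s) = -1 + s²/3 (n(s) = -1 + (s*s)/3 = -1 + s²/3)
q(R) = 0
J(g, p) = 272 + g (J(g, p) = (g + 198) + 74 = (198 + g) + 74 = 272 + g)
J(√(a(6, -4) + 268), q(n(5))) - 1*426249 = (272 + √(8 + 268)) - 1*426249 = (272 + √276) - 426249 = (272 + 2*√69) - 426249 = -425977 + 2*√69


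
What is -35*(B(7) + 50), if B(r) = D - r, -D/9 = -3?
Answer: -2450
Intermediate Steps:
D = 27 (D = -9*(-3) = 27)
B(r) = 27 - r
-35*(B(7) + 50) = -35*((27 - 1*7) + 50) = -35*((27 - 7) + 50) = -35*(20 + 50) = -35*70 = -2450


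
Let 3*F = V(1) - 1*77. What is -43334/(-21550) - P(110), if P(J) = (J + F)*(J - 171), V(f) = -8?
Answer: 161097376/32325 ≈ 4983.7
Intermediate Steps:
F = -85/3 (F = (-8 - 1*77)/3 = (-8 - 77)/3 = (⅓)*(-85) = -85/3 ≈ -28.333)
P(J) = (-171 + J)*(-85/3 + J) (P(J) = (J - 85/3)*(J - 171) = (-85/3 + J)*(-171 + J) = (-171 + J)*(-85/3 + J))
-43334/(-21550) - P(110) = -43334/(-21550) - (4845 + 110² - 598/3*110) = -43334*(-1/21550) - (4845 + 12100 - 65780/3) = 21667/10775 - 1*(-14945/3) = 21667/10775 + 14945/3 = 161097376/32325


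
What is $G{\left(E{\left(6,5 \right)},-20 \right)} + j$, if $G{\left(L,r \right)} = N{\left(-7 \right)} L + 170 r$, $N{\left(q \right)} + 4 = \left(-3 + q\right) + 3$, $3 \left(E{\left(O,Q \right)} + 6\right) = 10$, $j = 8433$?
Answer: $\frac{15187}{3} \approx 5062.3$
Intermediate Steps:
$E{\left(O,Q \right)} = - \frac{8}{3}$ ($E{\left(O,Q \right)} = -6 + \frac{1}{3} \cdot 10 = -6 + \frac{10}{3} = - \frac{8}{3}$)
$N{\left(q \right)} = -4 + q$ ($N{\left(q \right)} = -4 + \left(\left(-3 + q\right) + 3\right) = -4 + q$)
$G{\left(L,r \right)} = - 11 L + 170 r$ ($G{\left(L,r \right)} = \left(-4 - 7\right) L + 170 r = - 11 L + 170 r$)
$G{\left(E{\left(6,5 \right)},-20 \right)} + j = \left(\left(-11\right) \left(- \frac{8}{3}\right) + 170 \left(-20\right)\right) + 8433 = \left(\frac{88}{3} - 3400\right) + 8433 = - \frac{10112}{3} + 8433 = \frac{15187}{3}$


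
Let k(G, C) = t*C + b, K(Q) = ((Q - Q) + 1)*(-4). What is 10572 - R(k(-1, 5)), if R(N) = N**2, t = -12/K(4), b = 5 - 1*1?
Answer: 10211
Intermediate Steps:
b = 4 (b = 5 - 1 = 4)
K(Q) = -4 (K(Q) = (0 + 1)*(-4) = 1*(-4) = -4)
t = 3 (t = -12/(-4) = -12*(-1/4) = 3)
k(G, C) = 4 + 3*C (k(G, C) = 3*C + 4 = 4 + 3*C)
10572 - R(k(-1, 5)) = 10572 - (4 + 3*5)**2 = 10572 - (4 + 15)**2 = 10572 - 1*19**2 = 10572 - 1*361 = 10572 - 361 = 10211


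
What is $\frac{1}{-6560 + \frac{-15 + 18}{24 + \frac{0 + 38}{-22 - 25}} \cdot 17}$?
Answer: $- \frac{1090}{7148003} \approx -0.00015249$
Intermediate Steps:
$\frac{1}{-6560 + \frac{-15 + 18}{24 + \frac{0 + 38}{-22 - 25}} \cdot 17} = \frac{1}{-6560 + \frac{3}{24 + \frac{38}{-47}} \cdot 17} = \frac{1}{-6560 + \frac{3}{24 + 38 \left(- \frac{1}{47}\right)} 17} = \frac{1}{-6560 + \frac{3}{24 - \frac{38}{47}} \cdot 17} = \frac{1}{-6560 + \frac{3}{\frac{1090}{47}} \cdot 17} = \frac{1}{-6560 + 3 \cdot \frac{47}{1090} \cdot 17} = \frac{1}{-6560 + \frac{141}{1090} \cdot 17} = \frac{1}{-6560 + \frac{2397}{1090}} = \frac{1}{- \frac{7148003}{1090}} = - \frac{1090}{7148003}$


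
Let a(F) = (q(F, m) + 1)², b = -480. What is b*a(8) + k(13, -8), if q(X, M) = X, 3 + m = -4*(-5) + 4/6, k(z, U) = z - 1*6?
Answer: -38873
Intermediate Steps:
k(z, U) = -6 + z (k(z, U) = z - 6 = -6 + z)
m = 53/3 (m = -3 + (-4*(-5) + 4/6) = -3 + (20 + 4*(⅙)) = -3 + (20 + ⅔) = -3 + 62/3 = 53/3 ≈ 17.667)
a(F) = (1 + F)² (a(F) = (F + 1)² = (1 + F)²)
b*a(8) + k(13, -8) = -480*(1 + 8)² + (-6 + 13) = -480*9² + 7 = -480*81 + 7 = -38880 + 7 = -38873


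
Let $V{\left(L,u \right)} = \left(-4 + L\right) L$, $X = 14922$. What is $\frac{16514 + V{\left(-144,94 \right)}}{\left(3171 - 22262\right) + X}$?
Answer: $- \frac{37826}{4169} \approx -9.0732$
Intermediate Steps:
$V{\left(L,u \right)} = L \left(-4 + L\right)$
$\frac{16514 + V{\left(-144,94 \right)}}{\left(3171 - 22262\right) + X} = \frac{16514 - 144 \left(-4 - 144\right)}{\left(3171 - 22262\right) + 14922} = \frac{16514 - -21312}{\left(3171 - 22262\right) + 14922} = \frac{16514 + 21312}{-19091 + 14922} = \frac{37826}{-4169} = 37826 \left(- \frac{1}{4169}\right) = - \frac{37826}{4169}$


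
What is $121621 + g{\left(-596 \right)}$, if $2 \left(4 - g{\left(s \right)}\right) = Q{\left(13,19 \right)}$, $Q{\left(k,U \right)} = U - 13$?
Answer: $121622$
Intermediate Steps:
$Q{\left(k,U \right)} = -13 + U$ ($Q{\left(k,U \right)} = U - 13 = -13 + U$)
$g{\left(s \right)} = 1$ ($g{\left(s \right)} = 4 - \frac{-13 + 19}{2} = 4 - 3 = 1$)
$121621 + g{\left(-596 \right)} = 121621 + 1 = 121622$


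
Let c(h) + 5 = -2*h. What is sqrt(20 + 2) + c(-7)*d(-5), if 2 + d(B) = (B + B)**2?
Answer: 882 + sqrt(22) ≈ 886.69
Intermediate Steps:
d(B) = -2 + 4*B**2 (d(B) = -2 + (B + B)**2 = -2 + (2*B)**2 = -2 + 4*B**2)
c(h) = -5 - 2*h
sqrt(20 + 2) + c(-7)*d(-5) = sqrt(20 + 2) + (-5 - 2*(-7))*(-2 + 4*(-5)**2) = sqrt(22) + (-5 + 14)*(-2 + 4*25) = sqrt(22) + 9*(-2 + 100) = sqrt(22) + 9*98 = sqrt(22) + 882 = 882 + sqrt(22)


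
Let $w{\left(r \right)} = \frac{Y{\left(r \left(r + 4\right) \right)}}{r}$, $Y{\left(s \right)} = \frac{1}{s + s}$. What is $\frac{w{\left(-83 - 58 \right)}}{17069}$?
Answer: $- \frac{1}{92981568186} \approx -1.0755 \cdot 10^{-11}$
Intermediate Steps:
$Y{\left(s \right)} = \frac{1}{2 s}$
$w{\left(r \right)} = \frac{1}{2 r^{2} \left(4 + r\right)}$ ($w{\left(r \right)} = \frac{\frac{1}{2} \frac{1}{r \left(r + 4\right)}}{r} = \frac{\frac{1}{2} \frac{1}{r \left(4 + r\right)}}{r} = \frac{\frac{1}{2} \frac{1}{r} \frac{1}{4 + r}}{r} = \frac{1}{2 r^{2} \left(4 + r\right)}$)
$\frac{w{\left(-83 - 58 \right)}}{17069} = \frac{\frac{1}{2} \frac{1}{\left(-83 - 58\right)^{2}} \frac{1}{4 - 141}}{17069} = \frac{1}{2 \cdot 19881 \left(4 - 141\right)} \frac{1}{17069} = \frac{1}{2} \cdot \frac{1}{19881} \frac{1}{-137} \cdot \frac{1}{17069} = \frac{1}{2} \cdot \frac{1}{19881} \left(- \frac{1}{137}\right) \frac{1}{17069} = \left(- \frac{1}{5447394}\right) \frac{1}{17069} = - \frac{1}{92981568186}$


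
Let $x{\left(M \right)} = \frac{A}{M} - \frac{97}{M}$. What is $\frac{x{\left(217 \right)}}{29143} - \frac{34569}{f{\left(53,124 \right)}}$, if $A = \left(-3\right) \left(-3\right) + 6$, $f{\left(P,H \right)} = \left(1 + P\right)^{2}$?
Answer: $- \frac{24290629639}{2048986044} \approx -11.855$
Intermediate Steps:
$A = 15$ ($A = 9 + 6 = 15$)
$x{\left(M \right)} = - \frac{82}{M}$ ($x{\left(M \right)} = \frac{15}{M} - \frac{97}{M} = - \frac{82}{M}$)
$\frac{x{\left(217 \right)}}{29143} - \frac{34569}{f{\left(53,124 \right)}} = \frac{\left(-82\right) \frac{1}{217}}{29143} - \frac{34569}{\left(1 + 53\right)^{2}} = \left(-82\right) \frac{1}{217} \cdot \frac{1}{29143} - \frac{34569}{54^{2}} = \left(- \frac{82}{217}\right) \frac{1}{29143} - \frac{34569}{2916} = - \frac{82}{6324031} - \frac{3841}{324} = - \frac{24290629639}{2048986044}$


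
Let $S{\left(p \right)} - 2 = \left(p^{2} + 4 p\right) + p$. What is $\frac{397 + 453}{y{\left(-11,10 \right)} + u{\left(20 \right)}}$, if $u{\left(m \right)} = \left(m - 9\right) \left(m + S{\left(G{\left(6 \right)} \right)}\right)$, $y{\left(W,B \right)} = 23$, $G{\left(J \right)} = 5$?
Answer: $\frac{170}{163} \approx 1.0429$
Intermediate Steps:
$S{\left(p \right)} = 2 + p^{2} + 5 p$ ($S{\left(p \right)} = 2 + \left(\left(p^{2} + 4 p\right) + p\right) = 2 + \left(p^{2} + 5 p\right) = 2 + p^{2} + 5 p$)
$u{\left(m \right)} = \left(-9 + m\right) \left(52 + m\right)$ ($u{\left(m \right)} = \left(m - 9\right) \left(m + \left(2 + 5^{2} + 5 \cdot 5\right)\right) = \left(-9 + m\right) \left(m + \left(2 + 25 + 25\right)\right) = \left(-9 + m\right) \left(m + 52\right) = \left(-9 + m\right) \left(52 + m\right)$)
$\frac{397 + 453}{y{\left(-11,10 \right)} + u{\left(20 \right)}} = \frac{397 + 453}{23 + \left(-468 + 20^{2} + 43 \cdot 20\right)} = \frac{850}{23 + \left(-468 + 400 + 860\right)} = \frac{850}{23 + 792} = \frac{850}{815} = 850 \cdot \frac{1}{815} = \frac{170}{163}$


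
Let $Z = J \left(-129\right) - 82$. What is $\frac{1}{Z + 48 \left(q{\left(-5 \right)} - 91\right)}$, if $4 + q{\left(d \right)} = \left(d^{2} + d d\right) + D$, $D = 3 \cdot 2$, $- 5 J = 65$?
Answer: $- \frac{1}{277} \approx -0.0036101$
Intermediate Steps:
$J = -13$ ($J = \left(- \frac{1}{5}\right) 65 = -13$)
$D = 6$
$q{\left(d \right)} = 2 + 2 d^{2}$ ($q{\left(d \right)} = -4 + \left(\left(d^{2} + d d\right) + 6\right) = -4 + \left(\left(d^{2} + d^{2}\right) + 6\right) = -4 + \left(2 d^{2} + 6\right) = -4 + \left(6 + 2 d^{2}\right) = 2 + 2 d^{2}$)
$Z = 1595$ ($Z = \left(-13\right) \left(-129\right) - 82 = 1677 - 82 = 1595$)
$\frac{1}{Z + 48 \left(q{\left(-5 \right)} - 91\right)} = \frac{1}{1595 + 48 \left(\left(2 + 2 \left(-5\right)^{2}\right) - 91\right)} = \frac{1}{1595 + 48 \left(\left(2 + 2 \cdot 25\right) - 91\right)} = \frac{1}{1595 + 48 \left(\left(2 + 50\right) - 91\right)} = \frac{1}{1595 + 48 \left(52 - 91\right)} = \frac{1}{1595 + 48 \left(-39\right)} = \frac{1}{1595 - 1872} = \frac{1}{-277} = - \frac{1}{277}$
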